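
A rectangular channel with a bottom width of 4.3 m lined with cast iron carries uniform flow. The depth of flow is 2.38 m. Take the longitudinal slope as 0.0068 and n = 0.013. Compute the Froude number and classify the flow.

supercritical

Flow area A = b·y = 4.3 × 2.38 = 10.23 m². Wetted perimeter P = b + 2y = 4.3 + 2×2.38 = 9.06 m.
Hydraulic radius R = A/P = 10.23/9.06 = 1.13 m.
V = (1/n) R^(2/3) √S = (1/0.013) × 1.13^(2/3) × √0.0068 = 6.88 m/s. Hydraulic depth D_h = A/T = 10.23/4.3 = 2.38 m.
Froude number Fr = V/√(g·D_h) = 6.88/√(9.81×2.38) = 1.42, which is greater than 1, so the flow is supercritical.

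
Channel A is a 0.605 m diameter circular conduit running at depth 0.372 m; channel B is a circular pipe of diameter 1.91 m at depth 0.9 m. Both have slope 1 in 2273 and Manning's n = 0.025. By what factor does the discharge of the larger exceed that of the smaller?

13.9

Channel A: For a circular section of diameter D = 0.605 m at depth y = 0.372 m, the central angle is θ = 2 arccos(1 − 2y/D) = 3.605 rad. Then A = (D²/8)(θ − sin θ) = 0.1854 m² and P = Dθ/2 = 1.091 m. Hydraulic radius R = A/P = 0.1854/1.091 = 0.17 m. Q_A = (1/0.025)·0.1854·0.17^(2/3)·√0.0004399 = 0.04774 m³/s.
Channel B: For a circular section of diameter D = 1.91 m at depth y = 0.9 m, the central angle is θ = 2 arccos(1 − 2y/D) = 3.026 rad. Then A = (D²/8)(θ − sin θ) = 1.328 m² and P = Dθ/2 = 2.89 m. Hydraulic radius R = A/P = 1.328/2.89 = 0.4594 m. Q_B = (1/0.025)·1.328·0.4594^(2/3)·√0.0004399 = 0.6631 m³/s.
The larger discharge is 0.6631 m³/s and the smaller is 0.04774 m³/s; the ratio is 13.9.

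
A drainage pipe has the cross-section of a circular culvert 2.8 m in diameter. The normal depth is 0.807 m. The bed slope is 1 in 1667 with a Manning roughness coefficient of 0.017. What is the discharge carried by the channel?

For a circular section of diameter D = 2.8 m at depth y = 0.807 m, the central angle is θ = 2 arccos(1 − 2y/D) = 2.267 rad. Then A = (D²/8)(θ − sin θ) = 1.469 m² and P = Dθ/2 = 3.174 m.
Hydraulic radius R = A/P = 1.469/3.174 = 0.463 m.
Manning's equation: Q = (1/n) A R^(2/3) S^(1/2) = (1/0.017) × 1.469 × 0.463^(2/3) × 0.0005999^(1/2) = 1.27 m³/s.

Q = 1.27 m³/s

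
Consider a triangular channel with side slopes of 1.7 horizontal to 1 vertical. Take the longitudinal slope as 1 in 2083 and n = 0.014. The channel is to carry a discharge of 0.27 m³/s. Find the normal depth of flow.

y_n = 0.523 m

Manning's equation rearranged: A R^(2/3) = nQ / (1·√S) = 0.014 × 0.27 / (√0.0004801) = 0.1725.
Try y = 0.397 m: A R^(2/3) = 0.08258 — low.
Try y = 0.523 m: A R^(2/3) = 0.1722 — ≈ 0.1725.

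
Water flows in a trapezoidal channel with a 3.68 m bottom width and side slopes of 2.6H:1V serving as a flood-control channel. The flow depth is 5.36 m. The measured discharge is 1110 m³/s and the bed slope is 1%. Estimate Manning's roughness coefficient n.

With bottom width b = 3.68 m and side slope z = 2.6: A = (b + zy)y = (3.68 + 2.6×5.36)×5.36 = 94.42 m²; P = b + 2y√(1+z²) = 3.68 + 2×5.36×2.786 = 33.54 m.
Hydraulic radius R = A/P = 94.42/33.54 = 2.815 m.
Rearranging Manning's equation: n = (1/Q) A R^(2/3) S^(1/2) = (1/1110) × 94.42 × 2.815^(2/3) × √0.01 = 0.017.

n = 0.017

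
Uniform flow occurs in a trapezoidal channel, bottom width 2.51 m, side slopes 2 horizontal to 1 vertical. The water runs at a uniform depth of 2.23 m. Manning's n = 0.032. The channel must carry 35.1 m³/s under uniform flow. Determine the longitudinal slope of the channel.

S = 0.0039

With bottom width b = 2.51 m and side slope z = 2: A = (b + zy)y = (2.51 + 2×2.23)×2.23 = 15.54 m²; P = b + 2y√(1+z²) = 2.51 + 2×2.23×2.236 = 12.48 m.
Hydraulic radius R = A/P = 15.54/12.48 = 1.245 m.
From Manning's equation, S = [nQ / (1 A R^(2/3))]² = [0.032 × 35.1 / (1 × 15.54 × 1.245^(2/3))]² = 0.0039.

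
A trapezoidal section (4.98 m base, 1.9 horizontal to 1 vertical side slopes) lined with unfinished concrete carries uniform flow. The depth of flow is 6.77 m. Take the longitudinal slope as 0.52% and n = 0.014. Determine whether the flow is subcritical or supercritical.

With bottom width b = 4.98 m and side slope z = 1.9: A = (b + zy)y = (4.98 + 1.9×6.77)×6.77 = 120.8 m²; P = b + 2y√(1+z²) = 4.98 + 2×6.77×2.147 = 34.05 m.
Hydraulic radius R = A/P = 120.8/34.05 = 3.547 m.
V = (1/n) R^(2/3) √S = (1/0.014) × 3.547^(2/3) × √0.0052 = 11.98 m/s. Hydraulic depth D_h = A/T = 120.8/30.71 = 3.934 m.
Froude number Fr = V/√(g·D_h) = 11.98/√(9.81×3.934) = 1.93, which is greater than 1, so the flow is supercritical.

supercritical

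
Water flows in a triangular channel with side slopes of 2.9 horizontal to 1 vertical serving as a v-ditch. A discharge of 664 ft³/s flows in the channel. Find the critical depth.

At critical depth, Q² T / (g A³) = 1, i.e. A³/T = Q²/g = 664²/32.2 = 13690.
Try y = 3.46 ft: A³/T = 2085 — short.
Try y = 6.31 ft: A³/T = 42060 — over.
Try y = 5.04 ft: A³/T = 13670 — matches.

y_c = 5.04 ft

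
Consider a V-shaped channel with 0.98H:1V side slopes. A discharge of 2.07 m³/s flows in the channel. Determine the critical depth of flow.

At critical depth, Q² T / (g A³) = 1, i.e. A³/T = Q²/g = 2.07²/9.81 = 0.4368.
Trying y = 0.807 m: A³/T = 0.1644 — low.
Trying y = 1.09 m: A³/T = 0.7388 — high.
Trying y = 0.981 m: A³/T = 0.4363 — ≈ 0.4368.

y_c = 0.981 m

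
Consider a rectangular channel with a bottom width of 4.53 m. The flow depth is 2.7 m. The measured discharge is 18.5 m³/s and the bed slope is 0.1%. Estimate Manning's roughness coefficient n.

n = 0.024

Flow area A = b·y = 4.53 × 2.7 = 12.23 m². Wetted perimeter P = b + 2y = 4.53 + 2×2.7 = 9.93 m.
Hydraulic radius R = A/P = 12.23/9.93 = 1.232 m.
Rearranging Manning's equation: n = (1/Q) A R^(2/3) S^(1/2) = (1/18.5) × 12.23 × 1.232^(2/3) × √0.001 = 0.024.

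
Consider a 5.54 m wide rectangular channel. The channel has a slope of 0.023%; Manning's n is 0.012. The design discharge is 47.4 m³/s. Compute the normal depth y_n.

Manning's equation rearranged: A R^(2/3) = nQ / (1·√S) = 0.012 × 47.4 / (√0.00023) = 37.51.
Trying y = 3.19 m: A R^(2/3) = 22.98 — short.
Trying y = 5.93 m: A R^(2/3) = 50.19 — over.
Trying y = 4.68 m: A R^(2/3) = 37.51 — close enough.

y_n = 4.68 m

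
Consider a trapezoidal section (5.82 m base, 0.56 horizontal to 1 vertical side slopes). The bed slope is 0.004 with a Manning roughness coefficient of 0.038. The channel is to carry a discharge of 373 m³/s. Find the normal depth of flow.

Manning's equation rearranged: A R^(2/3) = nQ / (1·√S) = 0.038 × 373 / (√0.004) = 224.1.
Try y = 6.99 m: A R^(2/3) = 145.1 — short.
Try y = 10.6 m: A R^(2/3) = 321.2 — over.
Try y = 8.81 m: A R^(2/3) = 224.3 — close enough.

y_n = 8.81 m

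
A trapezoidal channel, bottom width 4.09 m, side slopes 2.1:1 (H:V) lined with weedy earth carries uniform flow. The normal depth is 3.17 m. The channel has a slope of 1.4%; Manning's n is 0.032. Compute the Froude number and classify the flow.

supercritical

With bottom width b = 4.09 m and side slope z = 2.1: A = (b + zy)y = (4.09 + 2.1×3.17)×3.17 = 34.07 m²; P = b + 2y√(1+z²) = 4.09 + 2×3.17×2.326 = 18.84 m.
Hydraulic radius R = A/P = 34.07/18.84 = 1.809 m.
V = (1/n) R^(2/3) √S = (1/0.032) × 1.809^(2/3) × √0.014 = 5.489 m/s. Hydraulic depth D_h = A/T = 34.07/17.4 = 1.957 m.
Froude number Fr = V/√(g·D_h) = 5.489/√(9.81×1.957) = 1.25, which is greater than 1, so the flow is supercritical.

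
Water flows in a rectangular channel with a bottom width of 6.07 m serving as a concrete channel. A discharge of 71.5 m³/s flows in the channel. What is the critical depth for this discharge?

For a rectangular channel, critical depth y_c = (q²/g)^(1/3) where q = Q/b = 71.5/6.07 = 11.78 m²/s.
So y_c = (11.78²/9.81)^(1/3) = 2.42 m.

y_c = 2.42 m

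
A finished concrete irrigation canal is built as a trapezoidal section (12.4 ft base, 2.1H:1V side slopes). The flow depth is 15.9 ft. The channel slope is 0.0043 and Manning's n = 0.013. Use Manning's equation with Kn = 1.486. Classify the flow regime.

supercritical

With bottom width b = 12.4 ft and side slope z = 2.1: A = (b + zy)y = (12.4 + 2.1×15.9)×15.9 = 728.1 ft²; P = b + 2y√(1+z²) = 12.4 + 2×15.9×2.326 = 86.36 ft.
Hydraulic radius R = A/P = 728.1/86.36 = 8.43 ft.
V = (1.486/n) R^(2/3) √S = (1.486/0.013) × 8.43^(2/3) × √0.0043 = 31.05 ft/s. Hydraulic depth D_h = A/T = 728.1/79.18 = 9.195 ft.
Froude number Fr = V/√(g·D_h) = 31.05/√(32.2×9.195) = 1.8, which is greater than 1, so the flow is supercritical.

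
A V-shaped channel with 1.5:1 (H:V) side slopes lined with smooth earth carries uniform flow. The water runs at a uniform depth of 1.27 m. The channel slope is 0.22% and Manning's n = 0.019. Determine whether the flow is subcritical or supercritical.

subcritical

For a triangular section with side slope z = 1.5: A = zy² = 1.5×1.27² = 2.419 m²; P = 2y√(1+z²) = 2×1.27×1.803 = 4.579 m.
Hydraulic radius R = A/P = 2.419/4.579 = 0.5284 m.
V = (1/n) R^(2/3) √S = (1/0.019) × 0.5284^(2/3) × √0.0022 = 1.613 m/s. Hydraulic depth D_h = A/T = 2.419/3.81 = 0.635 m.
Froude number Fr = V/√(g·D_h) = 1.613/√(9.81×0.635) = 0.646, which is less than 1, so the flow is subcritical.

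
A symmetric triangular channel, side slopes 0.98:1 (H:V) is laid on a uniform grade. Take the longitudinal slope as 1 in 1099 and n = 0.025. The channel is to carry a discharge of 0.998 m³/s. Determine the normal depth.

Manning's equation rearranged: A R^(2/3) = nQ / (1·√S) = 0.025 × 0.998 / (√0.0009099) = 0.8271.
Try y = 1.39 m: A R^(2/3) = 1.171 — high.
Try y = 0.943 m: A R^(2/3) = 0.4162 — low.
Try y = 1.22 m: A R^(2/3) = 0.8271 — close enough.

y_n = 1.22 m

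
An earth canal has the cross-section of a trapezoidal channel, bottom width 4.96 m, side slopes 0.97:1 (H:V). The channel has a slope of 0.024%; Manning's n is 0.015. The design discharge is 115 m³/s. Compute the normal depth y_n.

Manning's equation rearranged: A R^(2/3) = nQ / (1·√S) = 0.015 × 115 / (√0.00024) = 111.3.
Try y = 6.39 m: A R^(2/3) = 152.6 — too large.
Try y = 3.82 m: A R^(2/3) = 54.65 — too small.
Try y = 5.48 m: A R^(2/3) = 111.4 — close enough.

y_n = 5.48 m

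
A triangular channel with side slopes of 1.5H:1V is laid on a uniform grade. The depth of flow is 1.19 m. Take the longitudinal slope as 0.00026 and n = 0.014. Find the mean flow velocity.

For a triangular section with side slope z = 1.5: A = zy² = 1.5×1.19² = 2.124 m²; P = 2y√(1+z²) = 2×1.19×1.803 = 4.291 m.
Hydraulic radius R = A/P = 2.124/4.291 = 0.4951 m.
From Manning's equation, V = (1/n) R^(2/3) S^(1/2) = (1/0.014) × 0.4951^(2/3) × 0.00026^(1/2) = 0.721 m/s.

V = 0.721 m/s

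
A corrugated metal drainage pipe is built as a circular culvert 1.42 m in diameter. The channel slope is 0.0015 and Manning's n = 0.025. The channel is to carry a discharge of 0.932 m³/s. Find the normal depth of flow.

Manning's equation rearranged: A R^(2/3) = nQ / (1·√S) = 0.025 × 0.932 / (√0.0015) = 0.6016.
Try y = 1.17 m: A R^(2/3) = 0.7977 — too large.
Try y = 0.924 m: A R^(2/3) = 0.6015 — close enough.

y_n = 0.924 m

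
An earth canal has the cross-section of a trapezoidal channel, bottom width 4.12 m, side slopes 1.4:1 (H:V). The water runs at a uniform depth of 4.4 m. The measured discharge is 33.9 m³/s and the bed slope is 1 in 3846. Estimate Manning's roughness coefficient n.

n = 0.038

With bottom width b = 4.12 m and side slope z = 1.4: A = (b + zy)y = (4.12 + 1.4×4.4)×4.4 = 45.23 m²; P = b + 2y√(1+z²) = 4.12 + 2×4.4×1.72 = 19.26 m.
Hydraulic radius R = A/P = 45.23/19.26 = 2.348 m.
Rearranging Manning's equation: n = (1/Q) A R^(2/3) S^(1/2) = (1/33.9) × 45.23 × 2.348^(2/3) × √0.00026 = 0.038.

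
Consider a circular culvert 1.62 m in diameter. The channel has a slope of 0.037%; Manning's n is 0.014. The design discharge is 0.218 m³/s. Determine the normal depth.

y_n = 0.41 m

Manning's equation rearranged: A R^(2/3) = nQ / (1·√S) = 0.014 × 0.218 / (√0.00037) = 0.1587.
Try y = 0.334 m: A R^(2/3) = 0.1051 — too small.
Try y = 0.41 m: A R^(2/3) = 0.1584 — matches.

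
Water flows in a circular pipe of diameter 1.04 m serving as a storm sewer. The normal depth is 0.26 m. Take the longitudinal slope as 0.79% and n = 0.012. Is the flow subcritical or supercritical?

supercritical

For a circular section of diameter D = 1.04 m at depth y = 0.26 m, the central angle is θ = 2 arccos(1 − 2y/D) = 2.094 rad. Then A = (D²/8)(θ − sin θ) = 0.1661 m² and P = Dθ/2 = 1.089 m.
Hydraulic radius R = A/P = 0.1661/1.089 = 0.1525 m.
V = (1/n) R^(2/3) √S = (1/0.012) × 0.1525^(2/3) × √0.0079 = 2.114 m/s. Hydraulic depth D_h = A/T = 0.1661/0.9007 = 0.1844 m.
Froude number Fr = V/√(g·D_h) = 2.114/√(9.81×0.1844) = 1.57, which is greater than 1, so the flow is supercritical.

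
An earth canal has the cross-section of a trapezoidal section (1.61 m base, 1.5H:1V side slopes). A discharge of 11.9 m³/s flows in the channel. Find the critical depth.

At critical depth, Q² T / (g A³) = 1, i.e. A³/T = Q²/g = 11.9²/9.81 = 14.44.
At y = 0.96 m: A³/T = 5.591 — too small.
At y = 1.33 m: A³/T = 19.68 — too large.
At y = 1.23 m: A³/T = 14.48 — matches.

y_c = 1.23 m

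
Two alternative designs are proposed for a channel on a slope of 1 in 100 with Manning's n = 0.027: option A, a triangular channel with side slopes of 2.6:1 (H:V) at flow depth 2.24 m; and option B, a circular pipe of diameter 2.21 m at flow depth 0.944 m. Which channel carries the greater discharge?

channel A

Channel A: For a triangular section with side slope z = 2.6: A = zy² = 2.6×2.24² = 13.05 m²; P = 2y√(1+z²) = 2×2.24×2.786 = 12.48 m. Hydraulic radius R = A/P = 13.05/12.48 = 1.045 m. Q_A = (1/0.027)·13.05·1.045^(2/3)·√0.01 = 49.77 m³/s.
Channel B: For a circular section of diameter D = 2.21 m at depth y = 0.944 m, the central angle is θ = 2 arccos(1 − 2y/D) = 2.849 rad. Then A = (D²/8)(θ − sin θ) = 1.563 m² and P = Dθ/2 = 3.148 m. Hydraulic radius R = A/P = 1.563/3.148 = 0.4966 m. Q_B = (1/0.027)·1.563·0.4966^(2/3)·√0.01 = 3.631 m³/s.
Q_A = 49.77 m³/s vs Q_B = 3.631 m³/s, so channel A carries more.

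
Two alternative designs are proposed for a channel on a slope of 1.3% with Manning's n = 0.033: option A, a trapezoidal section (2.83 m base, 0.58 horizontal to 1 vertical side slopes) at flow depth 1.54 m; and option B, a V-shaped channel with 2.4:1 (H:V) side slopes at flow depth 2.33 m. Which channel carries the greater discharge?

Channel A: With bottom width b = 2.83 m and side slope z = 0.58: A = (b + zy)y = (2.83 + 0.58×1.54)×1.54 = 5.734 m²; P = b + 2y√(1+z²) = 2.83 + 2×1.54×1.156 = 6.391 m. Hydraulic radius R = A/P = 5.734/6.391 = 0.8972 m. Q_A = (1/0.033)·5.734·0.8972^(2/3)·√0.013 = 18.43 m³/s.
Channel B: For a triangular section with side slope z = 2.4: A = zy² = 2.4×2.33² = 13.03 m²; P = 2y√(1+z²) = 2×2.33×2.6 = 12.12 m. Hydraulic radius R = A/P = 13.03/12.12 = 1.075 m. Q_B = (1/0.033)·13.03·1.075^(2/3)·√0.013 = 47.25 m³/s.
Q_A = 18.43 m³/s vs Q_B = 47.25 m³/s, so channel B carries more.

channel B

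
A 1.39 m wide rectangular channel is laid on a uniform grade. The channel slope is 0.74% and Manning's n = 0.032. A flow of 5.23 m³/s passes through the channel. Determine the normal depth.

Manning's equation rearranged: A R^(2/3) = nQ / (1·√S) = 0.032 × 5.23 / (√0.0074) = 1.946.
Try y = 1.7 m: A R^(2/3) = 1.475 — too small.
Try y = 2.15 m: A R^(2/3) = 1.945 — ≈ 1.946.

y_n = 2.15 m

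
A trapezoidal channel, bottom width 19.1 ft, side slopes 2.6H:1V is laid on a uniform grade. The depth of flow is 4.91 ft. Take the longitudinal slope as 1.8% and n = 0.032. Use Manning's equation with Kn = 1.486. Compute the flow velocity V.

V = 14 ft/s

With bottom width b = 19.1 ft and side slope z = 2.6: A = (b + zy)y = (19.1 + 2.6×4.91)×4.91 = 156.5 ft²; P = b + 2y√(1+z²) = 19.1 + 2×4.91×2.786 = 46.46 ft.
Hydraulic radius R = A/P = 156.5/46.46 = 3.368 ft.
From Manning's equation, V = (1.486/n) R^(2/3) S^(1/2) = (1.486/0.032) × 3.368^(2/3) × 0.018^(1/2) = 14 ft/s.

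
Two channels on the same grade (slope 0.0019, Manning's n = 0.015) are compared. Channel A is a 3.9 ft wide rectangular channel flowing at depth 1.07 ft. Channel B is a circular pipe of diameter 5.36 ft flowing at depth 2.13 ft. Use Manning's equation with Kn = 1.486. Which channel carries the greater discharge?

channel B

Channel A: Flow area A = b·y = 3.9 × 1.07 = 4.173 ft². Wetted perimeter P = b + 2y = 3.9 + 2×1.07 = 6.04 ft. Hydraulic radius R = A/P = 4.173/6.04 = 0.6909 ft. Q_A = (1.486/0.015)·4.173·0.6909^(2/3)·√0.0019 = 14.08 ft³/s.
Channel B: For a circular section of diameter D = 5.36 ft at depth y = 2.13 ft, the central angle is θ = 2 arccos(1 − 2y/D) = 2.728 rad. Then A = (D²/8)(θ − sin θ) = 8.355 ft² and P = Dθ/2 = 7.312 ft. Hydraulic radius R = A/P = 8.355/7.312 = 1.143 ft. Q_B = (1.486/0.015)·8.355·1.143^(2/3)·√0.0019 = 39.43 ft³/s.
Q_A = 14.08 ft³/s vs Q_B = 39.43 ft³/s, so channel B carries more.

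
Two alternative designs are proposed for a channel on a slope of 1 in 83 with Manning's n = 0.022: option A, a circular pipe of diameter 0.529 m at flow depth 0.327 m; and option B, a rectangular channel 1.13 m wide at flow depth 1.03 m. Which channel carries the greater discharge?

channel B

Channel A: For a circular section of diameter D = 0.529 m at depth y = 0.327 m, the central angle is θ = 2 arccos(1 − 2y/D) = 3.619 rad. Then A = (D²/8)(θ − sin θ) = 0.1426 m² and P = Dθ/2 = 0.9571 m. Hydraulic radius R = A/P = 0.1426/0.9571 = 0.149 m. Q_A = (1/0.022)·0.1426·0.149^(2/3)·√0.01205 = 0.2001 m³/s.
Channel B: Flow area A = b·y = 1.13 × 1.03 = 1.164 m². Wetted perimeter P = b + 2y = 1.13 + 2×1.03 = 3.19 m. Hydraulic radius R = A/P = 1.164/3.19 = 0.3649 m. Q_B = (1/0.022)·1.164·0.3649^(2/3)·√0.01205 = 2.965 m³/s.
Q_A = 0.2001 m³/s vs Q_B = 2.965 m³/s, so channel B carries more.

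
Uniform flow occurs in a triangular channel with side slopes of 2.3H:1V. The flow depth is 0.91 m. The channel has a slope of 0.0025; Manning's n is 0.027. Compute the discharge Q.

For a triangular section with side slope z = 2.3: A = zy² = 2.3×0.91² = 1.905 m²; P = 2y√(1+z²) = 2×0.91×2.508 = 4.565 m.
Hydraulic radius R = A/P = 1.905/4.565 = 0.4173 m.
Manning's equation: Q = (1/n) A R^(2/3) S^(1/2) = (1/0.027) × 1.905 × 0.4173^(2/3) × 0.0025^(1/2) = 1.97 m³/s.

Q = 1.97 m³/s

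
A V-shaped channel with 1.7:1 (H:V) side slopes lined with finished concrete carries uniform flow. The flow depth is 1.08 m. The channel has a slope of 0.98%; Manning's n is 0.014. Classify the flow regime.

For a triangular section with side slope z = 1.7: A = zy² = 1.7×1.08² = 1.983 m²; P = 2y√(1+z²) = 2×1.08×1.972 = 4.26 m.
Hydraulic radius R = A/P = 1.983/4.26 = 0.4654 m.
V = (1/n) R^(2/3) √S = (1/0.014) × 0.4654^(2/3) × √0.0098 = 4.247 m/s. Hydraulic depth D_h = A/T = 1.983/3.672 = 0.54 m.
Froude number Fr = V/√(g·D_h) = 4.247/√(9.81×0.54) = 1.85, which is greater than 1, so the flow is supercritical.

supercritical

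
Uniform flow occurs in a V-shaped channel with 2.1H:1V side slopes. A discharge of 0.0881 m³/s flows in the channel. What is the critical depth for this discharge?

y_c = 0.205 m

At critical depth, Q² T / (g A³) = 1, i.e. A³/T = Q²/g = 0.0881²/9.81 = 0.0007912.
At y = 0.225 m: A³/T = 0.001272 — too large.
At y = 0.152 m: A³/T = 0.0001789 — too small.
At y = 0.205 m: A³/T = 0.0007983 — close enough.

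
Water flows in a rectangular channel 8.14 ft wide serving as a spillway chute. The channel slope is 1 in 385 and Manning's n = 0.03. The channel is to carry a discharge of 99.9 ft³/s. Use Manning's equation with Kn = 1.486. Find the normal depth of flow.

Manning's equation rearranged: A R^(2/3) = nQ / (1.486·√S) = 0.03 × 99.9 / (1.486 × √0.002597) = 39.57.
Try y = 3.63 ft: A R^(2/3) = 45.63 — over.
Try y = 2.5 ft: A R^(2/3) = 27.24 — short.
Try y = 3.27 ft: A R^(2/3) = 39.58 — close enough.

y_n = 3.27 ft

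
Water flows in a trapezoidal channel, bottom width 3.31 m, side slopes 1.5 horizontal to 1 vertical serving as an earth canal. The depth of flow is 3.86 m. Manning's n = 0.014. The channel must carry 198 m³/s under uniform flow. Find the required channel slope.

With bottom width b = 3.31 m and side slope z = 1.5: A = (b + zy)y = (3.31 + 1.5×3.86)×3.86 = 35.13 m²; P = b + 2y√(1+z²) = 3.31 + 2×3.86×1.803 = 17.23 m.
Hydraulic radius R = A/P = 35.13/17.23 = 2.039 m.
From Manning's equation, S = [nQ / (1 A R^(2/3))]² = [0.014 × 198 / (1 × 35.13 × 2.039^(2/3))]² = 0.00241.

S = 0.00241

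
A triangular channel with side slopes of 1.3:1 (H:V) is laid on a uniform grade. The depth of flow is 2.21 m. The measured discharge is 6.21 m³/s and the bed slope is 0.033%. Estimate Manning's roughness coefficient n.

For a triangular section with side slope z = 1.3: A = zy² = 1.3×2.21² = 6.349 m²; P = 2y√(1+z²) = 2×2.21×1.64 = 7.249 m.
Hydraulic radius R = A/P = 6.349/7.249 = 0.8758 m.
Rearranging Manning's equation: n = (1/Q) A R^(2/3) S^(1/2) = (1/6.21) × 6.349 × 0.8758^(2/3) × √0.00033 = 0.017.

n = 0.017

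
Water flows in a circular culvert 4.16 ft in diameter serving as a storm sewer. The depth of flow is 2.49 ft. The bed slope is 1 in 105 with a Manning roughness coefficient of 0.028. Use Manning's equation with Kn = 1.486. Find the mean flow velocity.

For a circular section of diameter D = 4.16 ft at depth y = 2.49 ft, the central angle is θ = 2 arccos(1 − 2y/D) = 3.538 rad. Then A = (D²/8)(θ − sin θ) = 8.49 ft² and P = Dθ/2 = 7.36 ft.
Hydraulic radius R = A/P = 8.49/7.36 = 1.154 ft.
From Manning's equation, V = (1.486/n) R^(2/3) S^(1/2) = (1.486/0.028) × 1.154^(2/3) × 0.009524^(1/2) = 5.7 ft/s.

V = 5.7 ft/s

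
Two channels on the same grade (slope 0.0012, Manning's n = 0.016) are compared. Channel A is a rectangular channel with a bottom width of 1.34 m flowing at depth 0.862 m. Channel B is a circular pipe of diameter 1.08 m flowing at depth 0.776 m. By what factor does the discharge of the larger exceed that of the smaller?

Channel A: Flow area A = b·y = 1.34 × 0.862 = 1.155 m². Wetted perimeter P = b + 2y = 1.34 + 2×0.862 = 3.064 m. Hydraulic radius R = A/P = 1.155/3.064 = 0.377 m. Q_A = (1/0.016)·1.155·0.377^(2/3)·√0.0012 = 1.305 m³/s.
Channel B: For a circular section of diameter D = 1.08 m at depth y = 0.776 m, the central angle is θ = 2 arccos(1 − 2y/D) = 4.046 rad. Then A = (D²/8)(θ − sin θ) = 0.7046 m² and P = Dθ/2 = 2.185 m. Hydraulic radius R = A/P = 0.7046/2.185 = 0.3225 m. Q_B = (1/0.016)·0.7046·0.3225^(2/3)·√0.0012 = 0.7173 m³/s.
The larger discharge is 1.305 m³/s and the smaller is 0.7173 m³/s; the ratio is 1.82.

1.82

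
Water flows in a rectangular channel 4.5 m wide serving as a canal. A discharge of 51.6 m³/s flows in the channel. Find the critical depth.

For a rectangular channel, critical depth y_c = (q²/g)^(1/3) where q = Q/b = 51.6/4.5 = 11.47 m²/s.
So y_c = (11.47²/9.81)^(1/3) = 2.38 m.

y_c = 2.38 m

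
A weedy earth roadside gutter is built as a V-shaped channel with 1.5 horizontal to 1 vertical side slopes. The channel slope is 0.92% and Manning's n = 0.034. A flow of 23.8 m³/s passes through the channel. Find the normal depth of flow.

Manning's equation rearranged: A R^(2/3) = nQ / (1·√S) = 0.034 × 23.8 / (√0.0092) = 8.436.
Try y = 1.62 m: A R^(2/3) = 3.026 — too small.
Try y = 2.66 m: A R^(2/3) = 11.36 — too large.
Try y = 2.38 m: A R^(2/3) = 8.441 — matches.

y_n = 2.38 m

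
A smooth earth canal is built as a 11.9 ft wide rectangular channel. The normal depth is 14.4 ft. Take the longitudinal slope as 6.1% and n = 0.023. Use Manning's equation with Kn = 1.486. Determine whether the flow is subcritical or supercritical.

supercritical

Flow area A = b·y = 11.9 × 14.4 = 171.4 ft². Wetted perimeter P = b + 2y = 11.9 + 2×14.4 = 40.7 ft.
Hydraulic radius R = A/P = 171.4/40.7 = 4.21 ft.
V = (1.486/n) R^(2/3) √S = (1.486/0.023) × 4.21^(2/3) × √0.061 = 41.61 ft/s. Hydraulic depth D_h = A/T = 171.4/11.9 = 14.4 ft.
Froude number Fr = V/√(g·D_h) = 41.61/√(32.2×14.4) = 1.93, which is greater than 1, so the flow is supercritical.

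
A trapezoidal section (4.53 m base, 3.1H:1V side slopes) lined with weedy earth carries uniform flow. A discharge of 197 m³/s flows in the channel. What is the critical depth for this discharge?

y_c = 3.18 m

At critical depth, Q² T / (g A³) = 1, i.e. A³/T = Q²/g = 197²/9.81 = 3956.
At y = 2.3 m: A³/T = 1026 — low.
At y = 3.72 m: A³/T = 7731 — high.
At y = 3.18 m: A³/T = 3950 — ≈ 3956.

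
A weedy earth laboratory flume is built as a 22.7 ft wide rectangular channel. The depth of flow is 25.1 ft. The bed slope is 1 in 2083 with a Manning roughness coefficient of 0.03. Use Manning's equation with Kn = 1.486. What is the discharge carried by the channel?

Flow area A = b·y = 22.7 × 25.1 = 569.8 ft². Wetted perimeter P = b + 2y = 22.7 + 2×25.1 = 72.9 ft.
Hydraulic radius R = A/P = 569.8/72.9 = 7.816 ft.
Manning's equation: Q = (1.486/n) A R^(2/3) S^(1/2) = (1.486/0.03) × 569.8 × 7.816^(2/3) × 0.0004801^(1/2) = 2440 ft³/s.

Q = 2440 ft³/s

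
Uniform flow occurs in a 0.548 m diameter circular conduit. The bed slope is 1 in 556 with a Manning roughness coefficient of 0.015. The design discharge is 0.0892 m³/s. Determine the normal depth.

y_n = 0.275 m

Manning's equation rearranged: A R^(2/3) = nQ / (1·√S) = 0.015 × 0.0892 / (√0.001799) = 0.03155.
At y = 0.203 m: A R^(2/3) = 0.01833 — too small.
At y = 0.275 m: A R^(2/3) = 0.03153 — close enough.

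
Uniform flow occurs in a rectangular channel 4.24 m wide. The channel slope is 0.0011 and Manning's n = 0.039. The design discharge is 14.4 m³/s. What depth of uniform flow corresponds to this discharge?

y_n = 3.35 m

Manning's equation rearranged: A R^(2/3) = nQ / (1·√S) = 0.039 × 14.4 / (√0.0011) = 16.93.
At y = 2.86 m: A R^(2/3) = 13.83 — too small.
At y = 3.85 m: A R^(2/3) = 20.11 — too large.
At y = 3.35 m: A R^(2/3) = 16.9 — matches.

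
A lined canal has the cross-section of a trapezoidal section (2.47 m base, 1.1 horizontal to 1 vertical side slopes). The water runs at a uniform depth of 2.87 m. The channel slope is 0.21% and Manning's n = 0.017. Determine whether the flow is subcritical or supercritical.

subcritical

With bottom width b = 2.47 m and side slope z = 1.1: A = (b + zy)y = (2.47 + 1.1×2.87)×2.87 = 16.15 m²; P = b + 2y√(1+z²) = 2.47 + 2×2.87×1.487 = 11 m.
Hydraulic radius R = A/P = 16.15/11 = 1.468 m.
V = (1/n) R^(2/3) √S = (1/0.017) × 1.468^(2/3) × √0.0021 = 3.481 m/s. Hydraulic depth D_h = A/T = 16.15/8.784 = 1.839 m.
Froude number Fr = V/√(g·D_h) = 3.481/√(9.81×1.839) = 0.82, which is less than 1, so the flow is subcritical.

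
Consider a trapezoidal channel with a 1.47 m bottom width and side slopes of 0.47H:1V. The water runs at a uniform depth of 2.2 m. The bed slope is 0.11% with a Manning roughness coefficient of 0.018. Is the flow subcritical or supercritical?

With bottom width b = 1.47 m and side slope z = 0.47: A = (b + zy)y = (1.47 + 0.47×2.2)×2.2 = 5.509 m²; P = b + 2y√(1+z²) = 1.47 + 2×2.2×1.105 = 6.332 m.
Hydraulic radius R = A/P = 5.509/6.332 = 0.87 m.
V = (1/n) R^(2/3) √S = (1/0.018) × 0.87^(2/3) × √0.0011 = 1.679 m/s. Hydraulic depth D_h = A/T = 5.509/3.538 = 1.557 m.
Froude number Fr = V/√(g·D_h) = 1.679/√(9.81×1.557) = 0.43, which is less than 1, so the flow is subcritical.

subcritical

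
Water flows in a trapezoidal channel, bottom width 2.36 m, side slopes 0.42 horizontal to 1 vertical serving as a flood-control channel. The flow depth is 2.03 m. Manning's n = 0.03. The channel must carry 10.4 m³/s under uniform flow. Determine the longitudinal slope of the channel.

S = 0.0024

With bottom width b = 2.36 m and side slope z = 0.42: A = (b + zy)y = (2.36 + 0.42×2.03)×2.03 = 6.522 m²; P = b + 2y√(1+z²) = 2.36 + 2×2.03×1.085 = 6.764 m.
Hydraulic radius R = A/P = 6.522/6.764 = 0.9642 m.
From Manning's equation, S = [nQ / (1 A R^(2/3))]² = [0.03 × 10.4 / (1 × 6.522 × 0.9642^(2/3))]² = 0.0024.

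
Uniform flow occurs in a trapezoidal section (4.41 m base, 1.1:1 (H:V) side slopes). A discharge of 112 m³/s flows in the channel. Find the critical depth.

y_c = 3.11 m

At critical depth, Q² T / (g A³) = 1, i.e. A³/T = Q²/g = 112²/9.81 = 1279.
At y = 3.77 m: A³/T = 2643 — high.
At y = 2.42 m: A³/T = 515 — low.
At y = 3.11 m: A³/T = 1284 — ≈ 1279.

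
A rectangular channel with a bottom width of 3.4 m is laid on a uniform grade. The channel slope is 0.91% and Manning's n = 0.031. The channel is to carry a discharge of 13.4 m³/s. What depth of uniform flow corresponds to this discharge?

y_n = 1.49 m

Manning's equation rearranged: A R^(2/3) = nQ / (1·√S) = 0.031 × 13.4 / (√0.0091) = 4.355.
Try y = 1.82 m: A R^(2/3) = 5.678 — too large.
Try y = 1.18 m: A R^(2/3) = 3.152 — too small.
Try y = 1.49 m: A R^(2/3) = 4.344 — matches.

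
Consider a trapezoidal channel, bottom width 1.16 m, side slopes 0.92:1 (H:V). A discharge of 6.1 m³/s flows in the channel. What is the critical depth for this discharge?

At critical depth, Q² T / (g A³) = 1, i.e. A³/T = Q²/g = 6.1²/9.81 = 3.793.
At y = 0.743 m: A³/T = 1.017 — short.
At y = 1.24 m: A³/T = 6.747 — over.
At y = 1.06 m: A³/T = 3.727 — matches.

y_c = 1.06 m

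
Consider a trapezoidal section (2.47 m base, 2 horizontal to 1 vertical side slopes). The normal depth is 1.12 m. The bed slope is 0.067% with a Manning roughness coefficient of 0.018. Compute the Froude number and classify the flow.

subcritical

With bottom width b = 2.47 m and side slope z = 2: A = (b + zy)y = (2.47 + 2×1.12)×1.12 = 5.275 m²; P = b + 2y√(1+z²) = 2.47 + 2×1.12×2.236 = 7.479 m.
Hydraulic radius R = A/P = 5.275/7.479 = 0.7054 m.
V = (1/n) R^(2/3) √S = (1/0.018) × 0.7054^(2/3) × √0.00067 = 1.139 m/s. Hydraulic depth D_h = A/T = 5.275/6.95 = 0.759 m.
Froude number Fr = V/√(g·D_h) = 1.139/√(9.81×0.759) = 0.418, which is less than 1, so the flow is subcritical.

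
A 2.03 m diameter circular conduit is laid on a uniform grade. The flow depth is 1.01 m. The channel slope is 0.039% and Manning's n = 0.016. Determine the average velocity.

V = 0.784 m/s

For a circular section of diameter D = 2.03 m at depth y = 1.01 m, the central angle is θ = 2 arccos(1 − 2y/D) = 3.132 rad. Then A = (D²/8)(θ − sin θ) = 1.608 m² and P = Dθ/2 = 3.179 m.
Hydraulic radius R = A/P = 1.608/3.179 = 0.5059 m.
From Manning's equation, V = (1/n) R^(2/3) S^(1/2) = (1/0.016) × 0.5059^(2/3) × 0.00039^(1/2) = 0.784 m/s.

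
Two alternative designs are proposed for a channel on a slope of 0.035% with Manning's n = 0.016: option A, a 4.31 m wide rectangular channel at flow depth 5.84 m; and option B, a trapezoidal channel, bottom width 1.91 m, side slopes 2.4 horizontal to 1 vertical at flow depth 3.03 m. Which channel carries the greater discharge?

Channel A: Flow area A = b·y = 4.31 × 5.84 = 25.17 m². Wetted perimeter P = b + 2y = 4.31 + 2×5.84 = 15.99 m. Hydraulic radius R = A/P = 25.17/15.99 = 1.574 m. Q_A = (1/0.016)·25.17·1.574^(2/3)·√0.00035 = 39.83 m³/s.
Channel B: With bottom width b = 1.91 m and side slope z = 2.4: A = (b + zy)y = (1.91 + 2.4×3.03)×3.03 = 27.82 m²; P = b + 2y√(1+z²) = 1.91 + 2×3.03×2.6 = 17.67 m. Hydraulic radius R = A/P = 27.82/17.67 = 1.575 m. Q_B = (1/0.016)·27.82·1.575^(2/3)·√0.00035 = 44.03 m³/s.
Q_A = 39.83 m³/s vs Q_B = 44.03 m³/s, so channel B carries more.

channel B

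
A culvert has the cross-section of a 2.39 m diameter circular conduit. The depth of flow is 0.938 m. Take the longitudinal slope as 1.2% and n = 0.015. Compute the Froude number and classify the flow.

supercritical

For a circular section of diameter D = 2.39 m at depth y = 0.938 m, the central angle is θ = 2 arccos(1 − 2y/D) = 2.708 rad. Then A = (D²/8)(θ − sin θ) = 1.634 m² and P = Dθ/2 = 3.236 m.
Hydraulic radius R = A/P = 1.634/3.236 = 0.5048 m.
V = (1/n) R^(2/3) √S = (1/0.015) × 0.5048^(2/3) × √0.012 = 4.63 m/s. Hydraulic depth D_h = A/T = 1.634/2.334 = 0.6999 m.
Froude number Fr = V/√(g·D_h) = 4.63/√(9.81×0.6999) = 1.77, which is greater than 1, so the flow is supercritical.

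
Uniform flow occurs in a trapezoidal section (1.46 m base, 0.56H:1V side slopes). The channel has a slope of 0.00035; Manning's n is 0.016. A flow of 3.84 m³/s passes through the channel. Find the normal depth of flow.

Manning's equation rearranged: A R^(2/3) = nQ / (1·√S) = 0.016 × 3.84 / (√0.00035) = 3.284.
Try y = 1.85 m: A R^(2/3) = 4.012 — high.
Try y = 1.17 m: A R^(2/3) = 1.756 — low.
Try y = 1.66 m: A R^(2/3) = 3.284 — matches.

y_n = 1.66 m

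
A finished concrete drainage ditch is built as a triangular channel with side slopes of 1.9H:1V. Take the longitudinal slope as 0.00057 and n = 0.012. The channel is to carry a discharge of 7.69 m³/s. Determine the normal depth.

Manning's equation rearranged: A R^(2/3) = nQ / (1·√S) = 0.012 × 7.69 / (√0.00057) = 3.865.
Trying y = 1.42 m: A R^(2/3) = 2.81 — low.
Trying y = 1.82 m: A R^(2/3) = 5.447 — high.
Trying y = 1.6 m: A R^(2/3) = 3.864 — close enough.

y_n = 1.6 m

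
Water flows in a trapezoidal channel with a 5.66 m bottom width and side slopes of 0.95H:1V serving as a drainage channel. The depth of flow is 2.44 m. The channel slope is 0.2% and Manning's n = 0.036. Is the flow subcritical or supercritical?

With bottom width b = 5.66 m and side slope z = 0.95: A = (b + zy)y = (5.66 + 0.95×2.44)×2.44 = 19.47 m²; P = b + 2y√(1+z²) = 5.66 + 2×2.44×1.379 = 12.39 m.
Hydraulic radius R = A/P = 19.47/12.39 = 1.571 m.
V = (1/n) R^(2/3) √S = (1/0.036) × 1.571^(2/3) × √0.002 = 1.679 m/s. Hydraulic depth D_h = A/T = 19.47/10.3 = 1.891 m.
Froude number Fr = V/√(g·D_h) = 1.679/√(9.81×1.891) = 0.39, which is less than 1, so the flow is subcritical.

subcritical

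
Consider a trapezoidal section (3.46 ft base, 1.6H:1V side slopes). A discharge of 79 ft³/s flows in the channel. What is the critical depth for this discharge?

At critical depth, Q² T / (g A³) = 1, i.e. A³/T = Q²/g = 79²/32.2 = 193.8.
Trying y = 1.53 ft: A³/T = 88.39 — too small.
Trying y = 1.89 ft: A³/T = 193.6 — close enough.

y_c = 1.89 ft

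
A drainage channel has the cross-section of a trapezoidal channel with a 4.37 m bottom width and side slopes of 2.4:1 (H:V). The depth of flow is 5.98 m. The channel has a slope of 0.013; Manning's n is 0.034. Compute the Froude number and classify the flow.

supercritical

With bottom width b = 4.37 m and side slope z = 2.4: A = (b + zy)y = (4.37 + 2.4×5.98)×5.98 = 112 m²; P = b + 2y√(1+z²) = 4.37 + 2×5.98×2.6 = 35.47 m.
Hydraulic radius R = A/P = 112/35.47 = 3.157 m.
V = (1/n) R^(2/3) √S = (1/0.034) × 3.157^(2/3) × √0.013 = 7.216 m/s. Hydraulic depth D_h = A/T = 112/33.07 = 3.385 m.
Froude number Fr = V/√(g·D_h) = 7.216/√(9.81×3.385) = 1.25, which is greater than 1, so the flow is supercritical.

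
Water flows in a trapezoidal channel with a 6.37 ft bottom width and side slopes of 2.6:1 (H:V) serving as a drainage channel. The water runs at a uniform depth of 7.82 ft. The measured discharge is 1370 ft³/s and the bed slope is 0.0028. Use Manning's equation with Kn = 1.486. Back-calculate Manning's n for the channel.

With bottom width b = 6.37 ft and side slope z = 2.6: A = (b + zy)y = (6.37 + 2.6×7.82)×7.82 = 208.8 ft²; P = b + 2y√(1+z²) = 6.37 + 2×7.82×2.786 = 49.94 ft.
Hydraulic radius R = A/P = 208.8/49.94 = 4.181 ft.
Rearranging Manning's equation: n = (1.486/Q) A R^(2/3) S^(1/2) = (1.486/1370) × 208.8 × 4.181^(2/3) × √0.0028 = 0.0311.

n = 0.0311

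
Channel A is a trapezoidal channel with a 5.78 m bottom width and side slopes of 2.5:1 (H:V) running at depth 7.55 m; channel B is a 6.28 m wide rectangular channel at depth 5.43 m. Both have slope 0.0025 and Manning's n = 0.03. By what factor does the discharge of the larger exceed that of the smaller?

Channel A: With bottom width b = 5.78 m and side slope z = 2.5: A = (b + zy)y = (5.78 + 2.5×7.55)×7.55 = 186.1 m²; P = b + 2y√(1+z²) = 5.78 + 2×7.55×2.693 = 46.44 m. Hydraulic radius R = A/P = 186.1/46.44 = 4.008 m. Q_A = (1/0.03)·186.1·4.008^(2/3)·√0.0025 = 782.9 m³/s.
Channel B: Flow area A = b·y = 6.28 × 5.43 = 34.1 m². Wetted perimeter P = b + 2y = 6.28 + 2×5.43 = 17.14 m. Hydraulic radius R = A/P = 34.1/17.14 = 1.99 m. Q_B = (1/0.03)·34.1·1.99^(2/3)·√0.0025 = 89.9 m³/s.
The larger discharge is 782.9 m³/s and the smaller is 89.9 m³/s; the ratio is 8.71.

8.71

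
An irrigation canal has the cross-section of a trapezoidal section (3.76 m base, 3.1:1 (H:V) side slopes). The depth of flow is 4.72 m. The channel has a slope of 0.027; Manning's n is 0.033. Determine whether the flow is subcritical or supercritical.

With bottom width b = 3.76 m and side slope z = 3.1: A = (b + zy)y = (3.76 + 3.1×4.72)×4.72 = 86.81 m²; P = b + 2y√(1+z²) = 3.76 + 2×4.72×3.257 = 34.51 m.
Hydraulic radius R = A/P = 86.81/34.51 = 2.516 m.
V = (1/n) R^(2/3) √S = (1/0.033) × 2.516^(2/3) × √0.027 = 9.21 m/s. Hydraulic depth D_h = A/T = 86.81/33.02 = 2.629 m.
Froude number Fr = V/√(g·D_h) = 9.21/√(9.81×2.629) = 1.81, which is greater than 1, so the flow is supercritical.

supercritical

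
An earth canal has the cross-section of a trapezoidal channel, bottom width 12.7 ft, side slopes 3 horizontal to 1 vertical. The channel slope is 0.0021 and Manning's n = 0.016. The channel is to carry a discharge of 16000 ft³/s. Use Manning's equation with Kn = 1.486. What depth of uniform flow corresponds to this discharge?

Manning's equation rearranged: A R^(2/3) = nQ / (1.486·√S) = 0.016 × 16000 / (1.486 × √0.0021) = 3759.
At y = 11.4 ft: A R^(2/3) = 1825 — too small.
At y = 17.3 ft: A R^(2/3) = 4890 — too large.
At y = 15.5 ft: A R^(2/3) = 3758 — matches.

y_n = 15.5 ft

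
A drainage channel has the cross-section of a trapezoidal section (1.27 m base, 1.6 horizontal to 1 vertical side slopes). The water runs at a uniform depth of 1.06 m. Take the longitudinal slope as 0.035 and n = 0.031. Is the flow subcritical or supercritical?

supercritical

With bottom width b = 1.27 m and side slope z = 1.6: A = (b + zy)y = (1.27 + 1.6×1.06)×1.06 = 3.144 m²; P = b + 2y√(1+z²) = 1.27 + 2×1.06×1.887 = 5.27 m.
Hydraulic radius R = A/P = 3.144/5.27 = 0.5966 m.
V = (1/n) R^(2/3) √S = (1/0.031) × 0.5966^(2/3) × √0.035 = 4.277 m/s. Hydraulic depth D_h = A/T = 3.144/4.662 = 0.6744 m.
Froude number Fr = V/√(g·D_h) = 4.277/√(9.81×0.6744) = 1.66, which is greater than 1, so the flow is supercritical.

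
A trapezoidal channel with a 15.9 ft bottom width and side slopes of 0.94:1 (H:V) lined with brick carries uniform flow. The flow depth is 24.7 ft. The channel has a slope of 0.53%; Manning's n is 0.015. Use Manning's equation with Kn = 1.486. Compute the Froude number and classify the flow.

With bottom width b = 15.9 ft and side slope z = 0.94: A = (b + zy)y = (15.9 + 0.94×24.7)×24.7 = 966.2 ft²; P = b + 2y√(1+z²) = 15.9 + 2×24.7×1.372 = 83.7 ft.
Hydraulic radius R = A/P = 966.2/83.7 = 11.54 ft.
V = (1.486/n) R^(2/3) √S = (1.486/0.015) × 11.54^(2/3) × √0.0053 = 36.84 ft/s. Hydraulic depth D_h = A/T = 966.2/62.34 = 15.5 ft.
Froude number Fr = V/√(g·D_h) = 36.84/√(32.2×15.5) = 1.65, which is greater than 1, so the flow is supercritical.

supercritical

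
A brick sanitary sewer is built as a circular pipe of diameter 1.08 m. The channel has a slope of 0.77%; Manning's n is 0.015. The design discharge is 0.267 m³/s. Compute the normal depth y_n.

y_n = 0.252 m

Manning's equation rearranged: A R^(2/3) = nQ / (1·√S) = 0.015 × 0.267 / (√0.0077) = 0.04564.
Try y = 0.29 m: A R^(2/3) = 0.06036 — high.
Try y = 0.214 m: A R^(2/3) = 0.03289 — low.
Try y = 0.252 m: A R^(2/3) = 0.0457 — matches.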